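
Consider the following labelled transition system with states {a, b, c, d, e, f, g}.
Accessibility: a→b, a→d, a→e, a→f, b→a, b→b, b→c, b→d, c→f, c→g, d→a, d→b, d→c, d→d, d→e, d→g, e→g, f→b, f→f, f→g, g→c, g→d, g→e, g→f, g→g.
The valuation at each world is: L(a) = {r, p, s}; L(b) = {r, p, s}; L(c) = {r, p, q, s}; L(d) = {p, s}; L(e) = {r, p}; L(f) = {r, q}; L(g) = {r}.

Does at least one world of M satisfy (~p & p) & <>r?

Let φ = (~p & p) & <>r. Evaluate φ at each world:
  a (successors {b, d, e, f}): φ is false.
  b (successors {a, b, c, d}): φ is false.
  c (successors {f, g}): φ is false.
  d (successors {a, b, c, d, e, g}): φ is false.
  e (successors {g}): φ is false.
  f (successors {b, f, g}): φ is false.
  g (successors {c, d, e, f, g}): φ is false.
For instance, at g:
  At g: ~p & p is false, <>r is true, so (~p & p) & <>r is false.
    At g: <>r requires r at some successor in {c, d, e, f, g}.
      r holds at c, so <>r is true at g.

No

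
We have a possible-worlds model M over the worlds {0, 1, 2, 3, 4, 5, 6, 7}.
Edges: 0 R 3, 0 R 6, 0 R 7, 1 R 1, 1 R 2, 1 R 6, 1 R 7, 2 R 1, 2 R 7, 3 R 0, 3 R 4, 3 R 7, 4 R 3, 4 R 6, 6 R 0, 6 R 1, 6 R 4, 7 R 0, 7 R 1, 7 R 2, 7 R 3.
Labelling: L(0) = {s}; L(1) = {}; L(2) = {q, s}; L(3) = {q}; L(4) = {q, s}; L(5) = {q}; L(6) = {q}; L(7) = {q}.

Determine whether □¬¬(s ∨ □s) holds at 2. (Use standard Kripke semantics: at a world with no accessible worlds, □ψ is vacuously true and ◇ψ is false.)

At 2: □¬¬(s ∨ □s) requires ¬¬(s ∨ □s) at every successor {1, 7}.
  ¬¬(s ∨ □s) fails at 1, so □¬¬(s ∨ □s) is false at 2.
    At 1: ¬(s ∨ □s) is true, so ¬¬(s ∨ □s) is false.
      At 1: s ∨ □s is false, so ¬(s ∨ □s) is true.

No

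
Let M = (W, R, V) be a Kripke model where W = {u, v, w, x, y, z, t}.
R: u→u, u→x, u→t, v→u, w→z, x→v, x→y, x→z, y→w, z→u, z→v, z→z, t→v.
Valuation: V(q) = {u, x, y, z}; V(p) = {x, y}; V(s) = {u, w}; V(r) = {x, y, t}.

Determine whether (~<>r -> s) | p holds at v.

At v: ~<>r -> s is false, p is false, so (~<>r -> s) | p is false.
  At v: ~<>r is true, s is false, so ~<>r -> s is false.
    At v: <>r is false, so ~<>r is true.
      At v: <>r requires r at some successor in {u}.
        At u: r is false.
      So <>r is false at v.

No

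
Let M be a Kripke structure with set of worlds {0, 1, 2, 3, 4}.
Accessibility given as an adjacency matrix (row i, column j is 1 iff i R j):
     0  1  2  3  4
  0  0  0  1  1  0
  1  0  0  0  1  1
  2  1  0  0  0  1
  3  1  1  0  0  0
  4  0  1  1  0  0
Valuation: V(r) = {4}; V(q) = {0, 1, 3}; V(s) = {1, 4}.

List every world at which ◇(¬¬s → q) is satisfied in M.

Recall that ◇ψ holds at a world iff ψ holds at some accessible world.
Let φ = ◇(¬¬s → q). Evaluate φ at each world:
  0 (successors {2, 3}): φ is true.
  1 (successors {3, 4}): φ is true.
  2 (successors {0, 4}): φ is true.
  3 (successors {0, 1}): φ is true.
  4 (successors {1, 2}): φ is true.
For instance, at 0:
  At 0: ◇(¬¬s → q) requires ¬¬s → q at some successor in {2, 3}.
    ¬¬s → q holds at 2, so ◇(¬¬s → q) is true at 0.
Satisfying worlds: {0, 1, 2, 3, 4}

0, 1, 2, 3, 4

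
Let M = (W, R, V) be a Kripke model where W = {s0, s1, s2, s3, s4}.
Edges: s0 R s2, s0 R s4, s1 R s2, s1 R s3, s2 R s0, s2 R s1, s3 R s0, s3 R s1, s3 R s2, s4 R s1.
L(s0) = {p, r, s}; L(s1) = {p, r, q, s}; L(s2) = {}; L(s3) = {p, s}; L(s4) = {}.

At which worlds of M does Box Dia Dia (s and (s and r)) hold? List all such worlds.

s2, s4

Let φ = Box Dia Dia (s and (s and r)). Evaluate φ at each world:
  s0 (successors {s2, s4}): φ is false.
  s1 (successors {s2, s3}): φ is false.
  s2 (successors {s0, s1}): φ is true.
  s3 (successors {s0, s1, s2}): φ is false.
  s4 (successors {s1}): φ is true.
For instance, at s3:
  At s3: Box Dia Dia (s and (s and r)) requires Dia Dia (s and (s and r)) at every successor {s0, s1, s2}.
    Dia Dia (s and (s and r)) fails at s2, so Box Dia Dia (s and (s and r)) is false at s3.
      At s2: Dia Dia (s and (s and r)) requires Dia (s and (s and r)) at some successor in {s0, s1}.
        At s0: Dia (s and (s and r)) is false.
        At s1: Dia (s and (s and r)) is false.
      So Dia Dia (s and (s and r)) is false at s2.
Satisfying worlds: {s2, s4}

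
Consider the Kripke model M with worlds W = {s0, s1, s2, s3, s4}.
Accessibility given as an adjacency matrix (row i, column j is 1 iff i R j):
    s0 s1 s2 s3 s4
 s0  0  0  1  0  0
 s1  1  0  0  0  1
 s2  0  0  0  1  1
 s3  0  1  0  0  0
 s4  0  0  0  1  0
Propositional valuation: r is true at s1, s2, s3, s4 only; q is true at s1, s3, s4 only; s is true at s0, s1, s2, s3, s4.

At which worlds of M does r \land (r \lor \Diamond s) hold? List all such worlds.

Let φ = r \land (r \lor \Diamond s). Evaluate φ at each world:
  s0 (successors {s2}): φ is false.
  s1 (successors {s0, s4}): φ is true.
  s2 (successors {s3, s4}): φ is true.
  s3 (successors {s1}): φ is true.
  s4 (successors {s3}): φ is true.
For instance, at s3:
  At s3: r is true, r \lor \Diamond s is true, so r \land (r \lor \Diamond s) is true.
    At s3: r is true, \Diamond s is true, so r \lor \Diamond s is true.
      At s3: \Diamond s requires s at some successor in {s1}.
        s holds at s1, so \Diamond s is true at s3.
Satisfying worlds: {s1, s2, s3, s4}

s1, s2, s3, s4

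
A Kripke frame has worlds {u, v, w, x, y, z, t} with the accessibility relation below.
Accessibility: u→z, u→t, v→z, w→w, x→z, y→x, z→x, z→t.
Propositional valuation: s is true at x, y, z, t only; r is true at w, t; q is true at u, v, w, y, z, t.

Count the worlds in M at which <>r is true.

Recall that <>ψ holds at a world iff ψ holds at some accessible world.
Let φ = <>r. Evaluate φ at each world:
  u (successors {z, t}): φ is true.
  v (successors {z}): φ is false.
  w (successors {w}): φ is true.
  x (successors {z}): φ is false.
  y (successors {x}): φ is false.
  z (successors {x, t}): φ is true.
  t (successors ∅): φ is false.
For instance, at z:
  At z: <>r requires r at some successor in {x, t}.
    r holds at t, so <>r is true at z.
Satisfying worlds: {u, w, z}

3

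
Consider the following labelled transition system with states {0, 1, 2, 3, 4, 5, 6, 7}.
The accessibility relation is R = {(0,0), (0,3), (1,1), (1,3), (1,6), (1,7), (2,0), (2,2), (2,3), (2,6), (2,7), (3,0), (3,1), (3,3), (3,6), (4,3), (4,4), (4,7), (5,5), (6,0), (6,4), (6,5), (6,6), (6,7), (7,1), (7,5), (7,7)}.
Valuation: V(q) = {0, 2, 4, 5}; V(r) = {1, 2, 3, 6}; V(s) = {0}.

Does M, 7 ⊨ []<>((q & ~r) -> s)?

No

At 7: []<>((q & ~r) -> s) requires <>((q & ~r) -> s) at every successor {1, 5, 7}.
  <>((q & ~r) -> s) fails at 5, so []<>((q & ~r) -> s) is false at 7.
    At 5: <>((q & ~r) -> s) requires (q & ~r) -> s at some successor in {5}.
      At 5: (q & ~r) -> s is false.
    So <>((q & ~r) -> s) is false at 5.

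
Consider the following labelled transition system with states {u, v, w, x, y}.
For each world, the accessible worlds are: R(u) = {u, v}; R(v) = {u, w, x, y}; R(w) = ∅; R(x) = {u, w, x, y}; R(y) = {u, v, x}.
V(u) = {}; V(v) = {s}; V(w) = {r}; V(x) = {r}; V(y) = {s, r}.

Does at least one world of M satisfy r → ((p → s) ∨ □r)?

Yes

Let φ = r → ((p → s) ∨ □r). Evaluate φ at each world:
  u (successors {u, v}): φ is true.
  v (successors {u, w, x, y}): φ is true.
  w (successors ∅): φ is true.
  x (successors {u, w, x, y}): φ is true.
  y (successors {u, v, x}): φ is true.
Detail at u (witness):
  At u: r is false, (p → s) ∨ □r is true, so r → ((p → s) ∨ □r) is true.
    At u: p → s is true, □r is false, so (p → s) ∨ □r is true.
      At u: □r requires r at every successor {u, v}.
        r fails at u, so □r is false at u.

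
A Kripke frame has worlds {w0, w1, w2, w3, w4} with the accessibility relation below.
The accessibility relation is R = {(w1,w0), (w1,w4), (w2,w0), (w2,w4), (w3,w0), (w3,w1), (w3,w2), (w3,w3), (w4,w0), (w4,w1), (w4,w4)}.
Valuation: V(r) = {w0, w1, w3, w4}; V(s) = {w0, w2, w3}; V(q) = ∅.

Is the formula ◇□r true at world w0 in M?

At w0: no accessible worlds, so ◇□r is false.

No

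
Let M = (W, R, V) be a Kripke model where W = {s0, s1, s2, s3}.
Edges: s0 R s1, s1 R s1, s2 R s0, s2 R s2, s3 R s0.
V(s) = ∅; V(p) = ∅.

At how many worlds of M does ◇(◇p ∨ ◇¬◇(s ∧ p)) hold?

4

Let φ = ◇(◇p ∨ ◇¬◇(s ∧ p)). Evaluate φ at each world:
  s0 (successors {s1}): φ is true.
  s1 (successors {s1}): φ is true.
  s2 (successors {s0, s2}): φ is true.
  s3 (successors {s0}): φ is true.
For instance, at s0:
  At s0: ◇(◇p ∨ ◇¬◇(s ∧ p)) requires ◇p ∨ ◇¬◇(s ∧ p) at some successor in {s1}.
    ◇p ∨ ◇¬◇(s ∧ p) holds at s1, so ◇(◇p ∨ ◇¬◇(s ∧ p)) is true at s0.
      At s1: ◇p is false, ◇¬◇(s ∧ p) is true, so ◇p ∨ ◇¬◇(s ∧ p) is true.
Satisfying worlds: {s0, s1, s2, s3}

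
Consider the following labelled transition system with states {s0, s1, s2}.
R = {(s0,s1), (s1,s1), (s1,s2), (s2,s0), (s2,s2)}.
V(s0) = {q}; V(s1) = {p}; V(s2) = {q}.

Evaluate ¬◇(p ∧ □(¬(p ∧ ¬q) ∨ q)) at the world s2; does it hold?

Yes

Recall that □ψ holds at a world iff ψ holds at every accessible world, and ◇ψ holds iff ψ holds at some accessible world.
At s2: ◇(p ∧ □(¬(p ∧ ¬q) ∨ q)) is false, so ¬◇(p ∧ □(¬(p ∧ ¬q) ∨ q)) is true.
  At s2: ◇(p ∧ □(¬(p ∧ ¬q) ∨ q)) requires p ∧ □(¬(p ∧ ¬q) ∨ q) at some successor in {s0, s2}.
    At s0: p ∧ □(¬(p ∧ ¬q) ∨ q) is false.
    At s2: p ∧ □(¬(p ∧ ¬q) ∨ q) is false.
  So ◇(p ∧ □(¬(p ∧ ¬q) ∨ q)) is false at s2.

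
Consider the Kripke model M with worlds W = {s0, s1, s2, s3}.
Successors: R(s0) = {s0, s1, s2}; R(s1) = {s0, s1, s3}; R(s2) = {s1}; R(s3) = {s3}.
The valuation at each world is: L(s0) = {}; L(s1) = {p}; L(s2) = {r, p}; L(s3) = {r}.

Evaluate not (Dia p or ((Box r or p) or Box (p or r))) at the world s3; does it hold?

No

At s3: Dia p or ((Box r or p) or Box (p or r)) is true, so not (Dia p or ((Box r or p) or Box (p or r))) is false.
  At s3: Dia p is false, (Box r or p) or Box (p or r) is true, so Dia p or ((Box r or p) or Box (p or r)) is true.
    At s3: Dia p requires p at some successor in {s3}.
      At s3: p is false.
    So Dia p is false at s3.
    At s3: Box r or p is true, Box (p or r) is true, so (Box r or p) or Box (p or r) is true.
      At s3: Box r is true, p is false, so Box r or p is true.
      At s3: Box (p or r) requires p or r at every successor {s3}.
        At s3: p or r is true.
      So Box (p or r) is true at s3.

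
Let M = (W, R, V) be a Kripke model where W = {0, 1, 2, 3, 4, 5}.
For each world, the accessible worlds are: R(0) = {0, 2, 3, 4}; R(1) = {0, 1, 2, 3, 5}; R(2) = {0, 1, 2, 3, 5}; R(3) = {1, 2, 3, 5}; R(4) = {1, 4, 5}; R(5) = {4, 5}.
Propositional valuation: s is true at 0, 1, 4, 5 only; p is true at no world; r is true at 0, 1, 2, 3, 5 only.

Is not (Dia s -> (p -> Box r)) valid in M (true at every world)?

Let φ = not (Dia s -> (p -> Box r)). Evaluate φ at each world:
  0 (successors {0, 2, 3, 4}): φ is false.
  1 (successors {0, 1, 2, 3, 5}): φ is false.
  2 (successors {0, 1, 2, 3, 5}): φ is false.
  3 (successors {1, 2, 3, 5}): φ is false.
  4 (successors {1, 4, 5}): φ is false.
  5 (successors {4, 5}): φ is false.
Detail at 0 (counterexample):
  At 0: Dia s -> (p -> Box r) is true, so not (Dia s -> (p -> Box r)) is false.
    At 0: Dia s is true, p -> Box r is true, so Dia s -> (p -> Box r) is true.
      At 0: Dia s requires s at some successor in {0, 2, 3, 4}.
        s holds at 0, so Dia s is true at 0.
      At 0: p is false, Box r is false, so p -> Box r is true.

No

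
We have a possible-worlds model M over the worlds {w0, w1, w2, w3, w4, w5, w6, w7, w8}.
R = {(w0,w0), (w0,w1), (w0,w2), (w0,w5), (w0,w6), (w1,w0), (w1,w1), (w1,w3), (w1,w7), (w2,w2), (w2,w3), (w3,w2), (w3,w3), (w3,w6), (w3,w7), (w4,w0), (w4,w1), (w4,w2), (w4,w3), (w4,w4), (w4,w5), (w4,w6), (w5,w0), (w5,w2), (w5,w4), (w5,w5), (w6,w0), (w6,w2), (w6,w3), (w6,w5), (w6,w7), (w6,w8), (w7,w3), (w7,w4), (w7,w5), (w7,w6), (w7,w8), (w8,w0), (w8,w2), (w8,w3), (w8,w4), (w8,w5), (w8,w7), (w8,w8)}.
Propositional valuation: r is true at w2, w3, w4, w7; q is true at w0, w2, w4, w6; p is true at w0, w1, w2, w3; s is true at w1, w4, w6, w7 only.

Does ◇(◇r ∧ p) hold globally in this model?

Yes

Let φ = ◇(◇r ∧ p). Evaluate φ at each world:
  w0 (successors {w0, w1, w2, w5, w6}): φ is true.
  w1 (successors {w0, w1, w3, w7}): φ is true.
  w2 (successors {w2, w3}): φ is true.
  w3 (successors {w2, w3, w6, w7}): φ is true.
  w4 (successors {w0, w1, w2, w3, w4, w5, w6}): φ is true.
  w5 (successors {w0, w2, w4, w5}): φ is true.
  w6 (successors {w0, w2, w3, w5, w7, w8}): φ is true.
  w7 (successors {w3, w4, w5, w6, w8}): φ is true.
  w8 (successors {w0, w2, w3, w4, w5, w7, w8}): φ is true.
For instance, at w1:
  At w1: ◇(◇r ∧ p) requires ◇r ∧ p at some successor in {w0, w1, w3, w7}.
    ◇r ∧ p holds at w0, so ◇(◇r ∧ p) is true at w1.
      At w0: ◇r is true, p is true, so ◇r ∧ p is true.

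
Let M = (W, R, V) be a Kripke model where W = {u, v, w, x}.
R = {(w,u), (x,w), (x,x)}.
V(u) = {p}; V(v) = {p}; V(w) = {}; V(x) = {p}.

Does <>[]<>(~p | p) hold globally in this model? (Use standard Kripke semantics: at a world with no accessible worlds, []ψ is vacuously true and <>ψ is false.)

No

Let φ = <>[]<>(~p | p). Evaluate φ at each world:
  u (successors ∅): φ is false.
  v (successors ∅): φ is false.
  w (successors {u}): φ is true.
  x (successors {w, x}): φ is true.
Detail at u (counterexample):
  At u: no accessible worlds, so <>[]<>(~p | p) is false.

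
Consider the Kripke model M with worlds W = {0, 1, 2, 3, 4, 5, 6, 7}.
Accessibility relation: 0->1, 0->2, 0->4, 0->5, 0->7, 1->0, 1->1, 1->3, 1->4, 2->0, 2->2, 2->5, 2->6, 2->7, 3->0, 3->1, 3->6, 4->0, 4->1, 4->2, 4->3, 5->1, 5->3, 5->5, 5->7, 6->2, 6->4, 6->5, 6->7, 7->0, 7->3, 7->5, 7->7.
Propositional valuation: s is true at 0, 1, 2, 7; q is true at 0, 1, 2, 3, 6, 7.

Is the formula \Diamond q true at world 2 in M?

Yes

Recall that \Diamond ψ holds at a world iff ψ holds at some accessible world.
At 2: \Diamond q requires q at some successor in {0, 2, 5, 6, 7}.
  q holds at 0, so \Diamond q is true at 2.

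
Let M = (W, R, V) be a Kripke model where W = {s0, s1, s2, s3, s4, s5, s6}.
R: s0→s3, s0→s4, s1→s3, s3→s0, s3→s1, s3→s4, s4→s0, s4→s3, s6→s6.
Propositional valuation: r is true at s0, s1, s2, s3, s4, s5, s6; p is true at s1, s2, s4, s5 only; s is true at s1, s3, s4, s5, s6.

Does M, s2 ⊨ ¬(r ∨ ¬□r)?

No

Recall that □ψ holds at a world iff ψ holds at every accessible world, and ◇ψ holds iff ψ holds at some accessible world.
At s2: r ∨ ¬□r is true, so ¬(r ∨ ¬□r) is false.
  At s2: r is true, ¬□r is false, so r ∨ ¬□r is true.
    At s2: □r is true, so ¬□r is false.
      At s2: no accessible worlds, so □r holds vacuously.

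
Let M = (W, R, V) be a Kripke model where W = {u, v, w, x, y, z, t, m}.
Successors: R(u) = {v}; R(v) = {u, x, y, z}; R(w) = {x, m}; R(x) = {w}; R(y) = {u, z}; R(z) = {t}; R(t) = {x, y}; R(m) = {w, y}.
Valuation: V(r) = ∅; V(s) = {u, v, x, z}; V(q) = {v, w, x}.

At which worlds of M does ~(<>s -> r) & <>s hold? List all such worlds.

u, v, w, y, t

Recall that <>ψ holds at a world iff ψ holds at some accessible world.
Let φ = ~(<>s -> r) & <>s. Evaluate φ at each world:
  u (successors {v}): φ is true.
  v (successors {u, x, y, z}): φ is true.
  w (successors {x, m}): φ is true.
  x (successors {w}): φ is false.
  y (successors {u, z}): φ is true.
  z (successors {t}): φ is false.
  t (successors {x, y}): φ is true.
  m (successors {w, y}): φ is false.
For instance, at u:
  At u: ~(<>s -> r) is true, <>s is true, so ~(<>s -> r) & <>s is true.
    At u: <>s -> r is false, so ~(<>s -> r) is true.
      At u: <>s is true, r is false, so <>s -> r is false.
    At u: <>s requires s at some successor in {v}.
      s holds at v, so <>s is true at u.
Satisfying worlds: {u, v, w, y, t}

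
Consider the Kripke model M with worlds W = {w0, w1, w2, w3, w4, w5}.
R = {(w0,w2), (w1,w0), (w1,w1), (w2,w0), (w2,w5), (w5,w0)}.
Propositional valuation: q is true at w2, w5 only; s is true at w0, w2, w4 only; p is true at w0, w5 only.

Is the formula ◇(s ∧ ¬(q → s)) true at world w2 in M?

No

Recall that ◇ψ holds at a world iff ψ holds at some accessible world.
At w2: ◇(s ∧ ¬(q → s)) requires s ∧ ¬(q → s) at some successor in {w0, w5}.
  At w0: s ∧ ¬(q → s) is false.
  At w5: s ∧ ¬(q → s) is false.
So ◇(s ∧ ¬(q → s)) is false at w2.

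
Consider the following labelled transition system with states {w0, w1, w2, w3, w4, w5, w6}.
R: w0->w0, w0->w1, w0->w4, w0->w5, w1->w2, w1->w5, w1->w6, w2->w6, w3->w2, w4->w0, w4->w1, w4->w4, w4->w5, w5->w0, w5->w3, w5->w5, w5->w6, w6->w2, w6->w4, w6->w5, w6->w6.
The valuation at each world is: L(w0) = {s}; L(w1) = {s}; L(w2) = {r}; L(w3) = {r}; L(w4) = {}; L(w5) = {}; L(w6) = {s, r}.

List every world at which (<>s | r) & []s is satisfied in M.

Let φ = (<>s | r) & []s. Evaluate φ at each world:
  w0 (successors {w0, w1, w4, w5}): φ is false.
  w1 (successors {w2, w5, w6}): φ is false.
  w2 (successors {w6}): φ is true.
  w3 (successors {w2}): φ is false.
  w4 (successors {w0, w1, w4, w5}): φ is false.
  w5 (successors {w0, w3, w5, w6}): φ is false.
  w6 (successors {w2, w4, w5, w6}): φ is false.
For instance, at w0:
  At w0: <>s | r is true, []s is false, so (<>s | r) & []s is false.
    At w0: <>s is true, r is false, so <>s | r is true.
      At w0: <>s requires s at some successor in {w0, w1, w4, w5}.
        s holds at w0, so <>s is true at w0.
    At w0: []s requires s at every successor {w0, w1, w4, w5}.
      s fails at w4, so []s is false at w0.
Satisfying worlds: {w2}

w2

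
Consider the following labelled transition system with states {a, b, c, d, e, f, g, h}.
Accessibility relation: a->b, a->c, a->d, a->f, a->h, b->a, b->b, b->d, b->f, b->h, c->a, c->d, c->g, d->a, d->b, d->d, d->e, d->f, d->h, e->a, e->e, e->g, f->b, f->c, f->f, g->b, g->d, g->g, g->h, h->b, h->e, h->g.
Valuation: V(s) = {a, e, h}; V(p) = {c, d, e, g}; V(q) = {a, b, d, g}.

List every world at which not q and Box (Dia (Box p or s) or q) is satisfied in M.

Recall that Box ψ holds at a world iff ψ holds at every accessible world, and Dia ψ holds iff ψ holds at some accessible world.
Let φ = not q and Box (Dia (Box p or s) or q). Evaluate φ at each world:
  a (successors {b, c, d, f, h}): φ is false.
  b (successors {a, b, d, f, h}): φ is false.
  c (successors {a, d, g}): φ is true.
  d (successors {a, b, d, e, f, h}): φ is false.
  e (successors {a, e, g}): φ is true.
  f (successors {b, c, f}): φ is false.
  g (successors {b, d, g, h}): φ is false.
  h (successors {b, e, g}): φ is true.
For instance, at a:
  At a: not q is false, Box (Dia (Box p or s) or q) is false, so not q and Box (Dia (Box p or s) or q) is false.
    At a: Box (Dia (Box p or s) or q) requires Dia (Box p or s) or q at every successor {b, c, d, f, h}.
      Dia (Box p or s) or q fails at f, so Box (Dia (Box p or s) or q) is false at a.
Satisfying worlds: {c, e, h}

c, e, h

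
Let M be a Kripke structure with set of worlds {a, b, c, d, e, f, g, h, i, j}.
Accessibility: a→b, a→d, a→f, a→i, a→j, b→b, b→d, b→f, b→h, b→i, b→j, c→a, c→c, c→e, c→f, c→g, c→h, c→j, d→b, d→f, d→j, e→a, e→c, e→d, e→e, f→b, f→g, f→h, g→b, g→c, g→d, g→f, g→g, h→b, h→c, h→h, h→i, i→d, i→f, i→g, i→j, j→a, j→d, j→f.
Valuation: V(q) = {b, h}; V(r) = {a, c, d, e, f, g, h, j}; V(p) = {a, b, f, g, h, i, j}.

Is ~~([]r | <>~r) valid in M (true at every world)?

Let φ = ~~([]r | <>~r). Evaluate φ at each world:
  a (successors {b, d, f, i, j}): φ is true.
  b (successors {b, d, f, h, i, j}): φ is true.
  c (successors {a, c, e, f, g, h, j}): φ is true.
  d (successors {b, f, j}): φ is true.
  e (successors {a, c, d, e}): φ is true.
  f (successors {b, g, h}): φ is true.
  g (successors {b, c, d, f, g}): φ is true.
  h (successors {b, c, h, i}): φ is true.
  i (successors {d, f, g, j}): φ is true.
  j (successors {a, d, f}): φ is true.
For instance, at a:
  At a: ~([]r | <>~r) is false, so ~~([]r | <>~r) is true.
    At a: []r | <>~r is true, so ~([]r | <>~r) is false.
      At a: []r is false, <>~r is true, so []r | <>~r is true.

Yes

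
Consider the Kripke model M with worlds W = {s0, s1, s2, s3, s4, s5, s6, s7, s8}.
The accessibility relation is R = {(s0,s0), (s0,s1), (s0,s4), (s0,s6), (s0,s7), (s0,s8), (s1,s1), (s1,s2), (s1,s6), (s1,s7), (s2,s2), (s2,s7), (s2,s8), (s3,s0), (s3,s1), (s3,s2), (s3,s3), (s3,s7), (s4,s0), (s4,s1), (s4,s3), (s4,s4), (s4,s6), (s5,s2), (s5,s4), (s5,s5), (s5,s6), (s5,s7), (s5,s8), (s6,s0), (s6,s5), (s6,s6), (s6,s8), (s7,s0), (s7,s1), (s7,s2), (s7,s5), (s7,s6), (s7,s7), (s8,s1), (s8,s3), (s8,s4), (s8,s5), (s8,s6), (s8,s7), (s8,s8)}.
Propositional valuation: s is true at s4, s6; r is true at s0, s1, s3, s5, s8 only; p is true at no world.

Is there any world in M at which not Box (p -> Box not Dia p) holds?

Let φ = not Box (p -> Box not Dia p). Evaluate φ at each world:
  s0 (successors {s0, s1, s4, s6, s7, s8}): φ is false.
  s1 (successors {s1, s2, s6, s7}): φ is false.
  s2 (successors {s2, s7, s8}): φ is false.
  s3 (successors {s0, s1, s2, s3, s7}): φ is false.
  s4 (successors {s0, s1, s3, s4, s6}): φ is false.
  s5 (successors {s2, s4, s5, s6, s7, s8}): φ is false.
  s6 (successors {s0, s5, s6, s8}): φ is false.
  s7 (successors {s0, s1, s2, s5, s6, s7}): φ is false.
  s8 (successors {s1, s3, s4, s5, s6, s7, s8}): φ is false.
For instance, at s4:
  At s4: Box (p -> Box not Dia p) is true, so not Box (p -> Box not Dia p) is false.
    At s4: Box (p -> Box not Dia p) requires p -> Box not Dia p at every successor {s0, s1, s3, s4, s6}.
      At s0: p -> Box not Dia p is true.
      At s1: p -> Box not Dia p is true.
      At s3: p -> Box not Dia p is true.
      At s4: p -> Box not Dia p is true.
      At s6: p -> Box not Dia p is true.
    So Box (p -> Box not Dia p) is true at s4.

No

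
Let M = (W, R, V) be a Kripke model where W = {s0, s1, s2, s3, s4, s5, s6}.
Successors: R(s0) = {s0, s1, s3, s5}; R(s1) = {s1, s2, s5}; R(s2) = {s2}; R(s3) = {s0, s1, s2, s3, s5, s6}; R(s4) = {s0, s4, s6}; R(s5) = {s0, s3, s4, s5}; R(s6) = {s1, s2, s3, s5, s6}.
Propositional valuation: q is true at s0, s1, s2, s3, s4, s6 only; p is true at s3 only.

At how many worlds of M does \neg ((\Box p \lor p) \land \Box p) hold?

7

Recall that \Box ψ holds at a world iff ψ holds at every accessible world, and \Diamond ψ holds iff ψ holds at some accessible world.
Let φ = \neg ((\Box p \lor p) \land \Box p). Evaluate φ at each world:
  s0 (successors {s0, s1, s3, s5}): φ is true.
  s1 (successors {s1, s2, s5}): φ is true.
  s2 (successors {s2}): φ is true.
  s3 (successors {s0, s1, s2, s3, s5, s6}): φ is true.
  s4 (successors {s0, s4, s6}): φ is true.
  s5 (successors {s0, s3, s4, s5}): φ is true.
  s6 (successors {s1, s2, s3, s5, s6}): φ is true.
For instance, at s4:
  At s4: (\Box p \lor p) \land \Box p is false, so \neg ((\Box p \lor p) \land \Box p) is true.
    At s4: \Box p \lor p is false, \Box p is false, so (\Box p \lor p) \land \Box p is false.
      At s4: \Box p is false, p is false, so \Box p \lor p is false.
      At s4: \Box p requires p at every successor {s0, s4, s6}.
        p fails at s0, so \Box p is false at s4.
Satisfying worlds: {s0, s1, s2, s3, s4, s5, s6}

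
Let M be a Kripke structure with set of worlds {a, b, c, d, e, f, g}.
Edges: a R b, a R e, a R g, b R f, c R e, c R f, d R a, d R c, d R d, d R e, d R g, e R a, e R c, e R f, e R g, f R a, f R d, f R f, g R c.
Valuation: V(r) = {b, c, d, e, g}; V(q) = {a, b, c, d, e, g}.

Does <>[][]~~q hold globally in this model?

No

Let φ = <>[][]~~q. Evaluate φ at each world:
  a (successors {b, e, g}): φ is false.
  b (successors {f}): φ is false.
  c (successors {e, f}): φ is false.
  d (successors {a, c, d, e, g}): φ is false.
  e (successors {a, c, f, g}): φ is false.
  f (successors {a, d, f}): φ is false.
  g (successors {c}): φ is false.
Detail at a (counterexample):
  At a: <>[][]~~q requires [][]~~q at some successor in {b, e, g}.
    At b: [][]~~q is false.
    At e: [][]~~q is false.
    At g: [][]~~q is false.
  So <>[][]~~q is false at a.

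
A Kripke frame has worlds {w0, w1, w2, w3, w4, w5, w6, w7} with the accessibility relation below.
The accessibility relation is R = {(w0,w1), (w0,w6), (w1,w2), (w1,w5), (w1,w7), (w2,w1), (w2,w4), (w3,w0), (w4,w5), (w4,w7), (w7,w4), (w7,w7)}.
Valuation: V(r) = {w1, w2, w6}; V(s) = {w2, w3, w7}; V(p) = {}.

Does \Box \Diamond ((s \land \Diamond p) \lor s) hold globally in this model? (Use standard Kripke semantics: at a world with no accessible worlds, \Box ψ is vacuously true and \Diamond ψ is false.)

Let φ = \Box \Diamond ((s \land \Diamond p) \lor s). Evaluate φ at each world:
  w0 (successors {w1, w6}): φ is false.
  w1 (successors {w2, w5, w7}): φ is false.
  w2 (successors {w1, w4}): φ is true.
  w3 (successors {w0}): φ is false.
  w4 (successors {w5, w7}): φ is false.
  w5 (successors ∅): φ is true.
  w6 (successors ∅): φ is true.
  w7 (successors {w4, w7}): φ is true.
Detail at w0 (counterexample):
  At w0: \Box \Diamond ((s \land \Diamond p) \lor s) requires \Diamond ((s \land \Diamond p) \lor s) at every successor {w1, w6}.
    \Diamond ((s \land \Diamond p) \lor s) fails at w6, so \Box \Diamond ((s \land \Diamond p) \lor s) is false at w0.
      At w6: no accessible worlds, so \Diamond ((s \land \Diamond p) \lor s) is false.

No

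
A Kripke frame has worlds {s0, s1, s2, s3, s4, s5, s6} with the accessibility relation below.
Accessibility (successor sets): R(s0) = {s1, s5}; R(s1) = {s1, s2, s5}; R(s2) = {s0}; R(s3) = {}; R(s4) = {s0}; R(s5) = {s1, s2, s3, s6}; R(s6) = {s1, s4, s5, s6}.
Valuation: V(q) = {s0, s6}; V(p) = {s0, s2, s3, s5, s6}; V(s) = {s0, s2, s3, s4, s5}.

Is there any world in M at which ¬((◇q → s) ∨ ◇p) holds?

No

Recall that ◇ψ holds at a world iff ψ holds at some accessible world.
Let φ = ¬((◇q → s) ∨ ◇p). Evaluate φ at each world:
  s0 (successors {s1, s5}): φ is false.
  s1 (successors {s1, s2, s5}): φ is false.
  s2 (successors {s0}): φ is false.
  s3 (successors ∅): φ is false.
  s4 (successors {s0}): φ is false.
  s5 (successors {s1, s2, s3, s6}): φ is false.
  s6 (successors {s1, s4, s5, s6}): φ is false.
For instance, at s1:
  At s1: (◇q → s) ∨ ◇p is true, so ¬((◇q → s) ∨ ◇p) is false.
    At s1: ◇q → s is true, ◇p is true, so (◇q → s) ∨ ◇p is true.
      At s1: ◇q is false, s is false, so ◇q → s is true.
      At s1: ◇p requires p at some successor in {s1, s2, s5}.
        p holds at s2, so ◇p is true at s1.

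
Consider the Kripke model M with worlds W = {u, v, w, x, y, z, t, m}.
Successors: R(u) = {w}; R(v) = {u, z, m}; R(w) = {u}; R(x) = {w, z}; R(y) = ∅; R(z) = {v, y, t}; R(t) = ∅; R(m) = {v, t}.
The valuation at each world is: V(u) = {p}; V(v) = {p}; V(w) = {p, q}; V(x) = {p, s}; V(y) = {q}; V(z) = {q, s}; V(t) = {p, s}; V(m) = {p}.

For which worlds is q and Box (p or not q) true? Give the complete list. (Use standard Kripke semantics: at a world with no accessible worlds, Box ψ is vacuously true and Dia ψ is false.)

w, y

Let φ = q and Box (p or not q). Evaluate φ at each world:
  u (successors {w}): φ is false.
  v (successors {u, z, m}): φ is false.
  w (successors {u}): φ is true.
  x (successors {w, z}): φ is false.
  y (successors ∅): φ is true.
  z (successors {v, y, t}): φ is false.
  t (successors ∅): φ is false.
  m (successors {v, t}): φ is false.
For instance, at m:
  At m: q is false, Box (p or not q) is true, so q and Box (p or not q) is false.
    At m: Box (p or not q) requires p or not q at every successor {v, t}.
      At v: p or not q is true.
      At t: p or not q is true.
    So Box (p or not q) is true at m.
Satisfying worlds: {w, y}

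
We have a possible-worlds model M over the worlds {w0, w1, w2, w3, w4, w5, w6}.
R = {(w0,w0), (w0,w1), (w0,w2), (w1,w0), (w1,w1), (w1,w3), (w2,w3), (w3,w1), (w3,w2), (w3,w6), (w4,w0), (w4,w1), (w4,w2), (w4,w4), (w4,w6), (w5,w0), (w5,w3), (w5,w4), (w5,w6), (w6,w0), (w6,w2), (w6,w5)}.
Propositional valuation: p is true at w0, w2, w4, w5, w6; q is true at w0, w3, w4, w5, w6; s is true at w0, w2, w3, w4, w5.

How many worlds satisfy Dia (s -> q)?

Let φ = Dia (s -> q). Evaluate φ at each world:
  w0 (successors {w0, w1, w2}): φ is true.
  w1 (successors {w0, w1, w3}): φ is true.
  w2 (successors {w3}): φ is true.
  w3 (successors {w1, w2, w6}): φ is true.
  w4 (successors {w0, w1, w2, w4, w6}): φ is true.
  w5 (successors {w0, w3, w4, w6}): φ is true.
  w6 (successors {w0, w2, w5}): φ is true.
For instance, at w3:
  At w3: Dia (s -> q) requires s -> q at some successor in {w1, w2, w6}.
    s -> q holds at w1, so Dia (s -> q) is true at w3.
Satisfying worlds: {w0, w1, w2, w3, w4, w5, w6}

7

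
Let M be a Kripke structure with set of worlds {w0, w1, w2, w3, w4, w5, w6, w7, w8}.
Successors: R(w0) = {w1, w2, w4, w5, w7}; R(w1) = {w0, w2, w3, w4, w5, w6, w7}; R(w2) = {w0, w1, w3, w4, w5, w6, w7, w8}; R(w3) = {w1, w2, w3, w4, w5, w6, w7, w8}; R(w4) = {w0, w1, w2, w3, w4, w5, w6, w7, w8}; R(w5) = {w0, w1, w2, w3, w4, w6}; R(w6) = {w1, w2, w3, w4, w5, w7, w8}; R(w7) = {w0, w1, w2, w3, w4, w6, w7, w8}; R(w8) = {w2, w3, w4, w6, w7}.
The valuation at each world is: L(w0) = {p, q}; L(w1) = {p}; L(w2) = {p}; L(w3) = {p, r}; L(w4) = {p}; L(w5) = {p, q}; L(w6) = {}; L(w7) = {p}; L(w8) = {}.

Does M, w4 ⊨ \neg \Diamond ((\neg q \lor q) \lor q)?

No

At w4: \Diamond ((\neg q \lor q) \lor q) is true, so \neg \Diamond ((\neg q \lor q) \lor q) is false.
  At w4: \Diamond ((\neg q \lor q) \lor q) requires (\neg q \lor q) \lor q at some successor in {w0, w1, w2, w3, w4, w5, w6, w7, w8}.
    (\neg q \lor q) \lor q holds at w0, so \Diamond ((\neg q \lor q) \lor q) is true at w4.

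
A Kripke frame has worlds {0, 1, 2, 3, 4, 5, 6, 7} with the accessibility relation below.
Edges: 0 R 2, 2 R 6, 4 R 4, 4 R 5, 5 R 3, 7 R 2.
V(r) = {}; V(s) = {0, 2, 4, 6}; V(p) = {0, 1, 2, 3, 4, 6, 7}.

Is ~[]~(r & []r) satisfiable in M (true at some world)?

Let φ = ~[]~(r & []r). Evaluate φ at each world:
  0 (successors {2}): φ is false.
  1 (successors ∅): φ is false.
  2 (successors {6}): φ is false.
  3 (successors ∅): φ is false.
  4 (successors {4, 5}): φ is false.
  5 (successors {3}): φ is false.
  6 (successors ∅): φ is false.
  7 (successors {2}): φ is false.
For instance, at 7:
  At 7: []~(r & []r) is true, so ~[]~(r & []r) is false.
    At 7: []~(r & []r) requires ~(r & []r) at every successor {2}.
      At 2: ~(r & []r) is true.
    So []~(r & []r) is true at 7.

No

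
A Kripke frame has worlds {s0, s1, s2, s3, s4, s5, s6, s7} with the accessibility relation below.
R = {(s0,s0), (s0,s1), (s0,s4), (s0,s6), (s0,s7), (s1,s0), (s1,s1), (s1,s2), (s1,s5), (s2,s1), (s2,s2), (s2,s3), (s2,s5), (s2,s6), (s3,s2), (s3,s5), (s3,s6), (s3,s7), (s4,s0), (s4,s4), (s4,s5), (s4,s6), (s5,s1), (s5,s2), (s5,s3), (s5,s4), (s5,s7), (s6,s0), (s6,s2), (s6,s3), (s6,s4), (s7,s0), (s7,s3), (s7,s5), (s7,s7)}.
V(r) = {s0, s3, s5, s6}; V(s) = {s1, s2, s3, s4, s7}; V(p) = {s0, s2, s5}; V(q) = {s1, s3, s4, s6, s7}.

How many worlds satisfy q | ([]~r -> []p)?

Recall that []ψ holds at a world iff ψ holds at every accessible world, and <>ψ holds iff ψ holds at some accessible world.
Let φ = q | ([]~r -> []p). Evaluate φ at each world:
  s0 (successors {s0, s1, s4, s6, s7}): φ is true.
  s1 (successors {s0, s1, s2, s5}): φ is true.
  s2 (successors {s1, s2, s3, s5, s6}): φ is true.
  s3 (successors {s2, s5, s6, s7}): φ is true.
  s4 (successors {s0, s4, s5, s6}): φ is true.
  s5 (successors {s1, s2, s3, s4, s7}): φ is true.
  s6 (successors {s0, s2, s3, s4}): φ is true.
  s7 (successors {s0, s3, s5, s7}): φ is true.
For instance, at s6:
  At s6: q is true, []~r -> []p is true, so q | ([]~r -> []p) is true.
    At s6: []~r is false, []p is false, so []~r -> []p is true.
      At s6: []~r requires ~r at every successor {s0, s2, s3, s4}.
        ~r fails at s0, so []~r is false at s6.
      At s6: []p requires p at every successor {s0, s2, s3, s4}.
        p fails at s3, so []p is false at s6.
Satisfying worlds: {s0, s1, s2, s3, s4, s5, s6, s7}

8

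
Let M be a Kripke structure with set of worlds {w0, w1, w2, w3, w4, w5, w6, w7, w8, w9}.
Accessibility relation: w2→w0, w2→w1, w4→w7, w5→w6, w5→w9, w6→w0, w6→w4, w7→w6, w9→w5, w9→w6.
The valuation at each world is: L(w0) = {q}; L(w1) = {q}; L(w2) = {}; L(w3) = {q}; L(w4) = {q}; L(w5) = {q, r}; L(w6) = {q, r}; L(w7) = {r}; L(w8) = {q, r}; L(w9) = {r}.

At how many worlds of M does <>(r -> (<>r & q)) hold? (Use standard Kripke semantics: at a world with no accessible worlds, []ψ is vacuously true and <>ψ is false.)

3

Let φ = <>(r -> (<>r & q)). Evaluate φ at each world:
  w0 (successors ∅): φ is false.
  w1 (successors ∅): φ is false.
  w2 (successors {w0, w1}): φ is true.
  w3 (successors ∅): φ is false.
  w4 (successors {w7}): φ is false.
  w5 (successors {w6, w9}): φ is false.
  w6 (successors {w0, w4}): φ is true.
  w7 (successors {w6}): φ is false.
  w8 (successors ∅): φ is false.
  w9 (successors {w5, w6}): φ is true.
For instance, at w2:
  At w2: <>(r -> (<>r & q)) requires r -> (<>r & q) at some successor in {w0, w1}.
    r -> (<>r & q) holds at w0, so <>(r -> (<>r & q)) is true at w2.
      At w0: r is false, <>r & q is false, so r -> (<>r & q) is true.
Satisfying worlds: {w2, w6, w9}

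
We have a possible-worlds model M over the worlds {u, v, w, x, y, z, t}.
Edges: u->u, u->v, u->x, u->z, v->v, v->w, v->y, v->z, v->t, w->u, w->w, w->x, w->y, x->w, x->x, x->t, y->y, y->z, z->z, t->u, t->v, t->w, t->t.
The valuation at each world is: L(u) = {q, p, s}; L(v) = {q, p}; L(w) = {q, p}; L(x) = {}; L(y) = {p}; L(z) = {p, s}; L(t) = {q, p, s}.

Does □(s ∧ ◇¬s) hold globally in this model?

Recall that □ψ holds at a world iff ψ holds at every accessible world, and ◇ψ holds iff ψ holds at some accessible world.
Let φ = □(s ∧ ◇¬s). Evaluate φ at each world:
  u (successors {u, v, x, z}): φ is false.
  v (successors {v, w, y, z, t}): φ is false.
  w (successors {u, w, x, y}): φ is false.
  x (successors {w, x, t}): φ is false.
  y (successors {y, z}): φ is false.
  z (successors {z}): φ is false.
  t (successors {u, v, w, t}): φ is false.
Detail at u (counterexample):
  At u: □(s ∧ ◇¬s) requires s ∧ ◇¬s at every successor {u, v, x, z}.
    s ∧ ◇¬s fails at v, so □(s ∧ ◇¬s) is false at u.
      At v: s is false, ◇¬s is true, so s ∧ ◇¬s is false.

No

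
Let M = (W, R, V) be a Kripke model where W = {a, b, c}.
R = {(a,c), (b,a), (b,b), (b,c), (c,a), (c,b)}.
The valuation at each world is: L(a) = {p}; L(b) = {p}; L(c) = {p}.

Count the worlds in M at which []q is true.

Let φ = []q. Evaluate φ at each world:
  a (successors {c}): φ is false.
  b (successors {a, b, c}): φ is false.
  c (successors {a, b}): φ is false.
For instance, at c:
  At c: []q requires q at every successor {a, b}.
    q fails at a, so []q is false at c.
Satisfying worlds: none.

0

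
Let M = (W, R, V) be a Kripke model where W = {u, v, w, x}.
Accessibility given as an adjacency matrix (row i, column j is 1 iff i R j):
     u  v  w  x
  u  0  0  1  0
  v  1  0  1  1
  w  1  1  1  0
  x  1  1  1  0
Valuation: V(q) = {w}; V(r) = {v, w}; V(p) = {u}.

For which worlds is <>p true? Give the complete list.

v, w, x

Let φ = <>p. Evaluate φ at each world:
  u (successors {w}): φ is false.
  v (successors {u, w, x}): φ is true.
  w (successors {u, v, w}): φ is true.
  x (successors {u, v, w}): φ is true.
For instance, at w:
  At w: <>p requires p at some successor in {u, v, w}.
    p holds at u, so <>p is true at w.
Satisfying worlds: {v, w, x}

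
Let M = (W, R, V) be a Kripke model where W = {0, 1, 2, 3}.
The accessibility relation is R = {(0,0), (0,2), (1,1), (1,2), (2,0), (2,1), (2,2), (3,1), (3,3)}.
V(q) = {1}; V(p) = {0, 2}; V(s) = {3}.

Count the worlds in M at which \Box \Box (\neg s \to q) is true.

Recall that \Box ψ holds at a world iff ψ holds at every accessible world, and \Diamond ψ holds iff ψ holds at some accessible world.
Let φ = \Box \Box (\neg s \to q). Evaluate φ at each world:
  0 (successors {0, 2}): φ is false.
  1 (successors {1, 2}): φ is false.
  2 (successors {0, 1, 2}): φ is false.
  3 (successors {1, 3}): φ is false.
For instance, at 2:
  At 2: \Box \Box (\neg s \to q) requires \Box (\neg s \to q) at every successor {0, 1, 2}.
    \Box (\neg s \to q) fails at 0, so \Box \Box (\neg s \to q) is false at 2.
      At 0: \Box (\neg s \to q) requires \neg s \to q at every successor {0, 2}.
        \neg s \to q fails at 0, so \Box (\neg s \to q) is false at 0.
Satisfying worlds: none.

0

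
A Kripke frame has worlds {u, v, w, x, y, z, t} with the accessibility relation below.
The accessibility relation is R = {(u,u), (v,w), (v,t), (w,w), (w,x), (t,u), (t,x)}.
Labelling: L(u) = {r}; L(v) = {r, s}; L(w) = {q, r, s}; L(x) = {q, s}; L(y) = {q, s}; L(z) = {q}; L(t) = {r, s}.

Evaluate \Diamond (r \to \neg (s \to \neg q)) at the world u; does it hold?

No

At u: \Diamond (r \to \neg (s \to \neg q)) requires r \to \neg (s \to \neg q) at some successor in {u}.
  At u: r \to \neg (s \to \neg q) is false.
So \Diamond (r \to \neg (s \to \neg q)) is false at u.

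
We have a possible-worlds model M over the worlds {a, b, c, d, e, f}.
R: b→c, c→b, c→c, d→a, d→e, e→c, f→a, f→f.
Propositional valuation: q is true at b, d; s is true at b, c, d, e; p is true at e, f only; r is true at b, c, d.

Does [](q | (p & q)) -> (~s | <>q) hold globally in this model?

Let φ = [](q | (p & q)) -> (~s | <>q). Evaluate φ at each world:
  a (successors ∅): φ is true.
  b (successors {c}): φ is true.
  c (successors {b, c}): φ is true.
  d (successors {a, e}): φ is true.
  e (successors {c}): φ is true.
  f (successors {a, f}): φ is true.
For instance, at c:
  At c: [](q | (p & q)) is false, ~s | <>q is true, so [](q | (p & q)) -> (~s | <>q) is true.
    At c: [](q | (p & q)) requires q | (p & q) at every successor {b, c}.
      q | (p & q) fails at c, so [](q | (p & q)) is false at c.
    At c: ~s is false, <>q is true, so ~s | <>q is true.
      At c: <>q requires q at some successor in {b, c}.
        q holds at b, so <>q is true at c.

Yes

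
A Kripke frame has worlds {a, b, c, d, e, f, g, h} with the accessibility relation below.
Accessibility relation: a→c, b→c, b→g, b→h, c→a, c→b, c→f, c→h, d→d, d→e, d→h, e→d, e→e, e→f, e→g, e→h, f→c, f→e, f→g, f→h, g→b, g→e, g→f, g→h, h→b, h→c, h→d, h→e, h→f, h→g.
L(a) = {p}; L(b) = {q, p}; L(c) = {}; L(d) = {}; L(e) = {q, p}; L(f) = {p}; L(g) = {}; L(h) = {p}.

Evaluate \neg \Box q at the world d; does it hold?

Yes

Recall that \Box ψ holds at a world iff ψ holds at every accessible world, and \Diamond ψ holds iff ψ holds at some accessible world.
At d: \Box q is false, so \neg \Box q is true.
  At d: \Box q requires q at every successor {d, e, h}.
    q fails at d, so \Box q is false at d.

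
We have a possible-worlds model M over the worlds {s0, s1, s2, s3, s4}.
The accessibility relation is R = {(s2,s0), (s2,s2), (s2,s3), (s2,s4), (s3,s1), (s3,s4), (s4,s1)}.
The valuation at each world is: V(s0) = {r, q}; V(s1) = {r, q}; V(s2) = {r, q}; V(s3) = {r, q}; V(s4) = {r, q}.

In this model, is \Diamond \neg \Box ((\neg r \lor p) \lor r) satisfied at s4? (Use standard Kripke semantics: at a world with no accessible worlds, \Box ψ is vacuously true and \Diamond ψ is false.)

At s4: \Diamond \neg \Box ((\neg r \lor p) \lor r) requires \neg \Box ((\neg r \lor p) \lor r) at some successor in {s1}.
  At s1: \neg \Box ((\neg r \lor p) \lor r) is false.
So \Diamond \neg \Box ((\neg r \lor p) \lor r) is false at s4.

No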